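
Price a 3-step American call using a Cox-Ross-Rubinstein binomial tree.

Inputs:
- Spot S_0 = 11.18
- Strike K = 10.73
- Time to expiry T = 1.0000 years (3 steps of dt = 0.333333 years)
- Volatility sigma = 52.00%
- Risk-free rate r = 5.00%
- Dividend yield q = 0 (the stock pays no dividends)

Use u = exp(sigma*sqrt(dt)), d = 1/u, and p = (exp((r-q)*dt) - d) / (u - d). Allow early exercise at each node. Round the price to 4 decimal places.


Answer: Price = V(0,0) = 2.8836

Derivation:
dt = T/N = 0.333333
u = exp(sigma*sqrt(dt)) = 1.350159; d = 1/u = 0.740654
p = (exp((r-q)*dt) - d) / (u - d) = 0.453077
Discount per step: exp(-r*dt) = 0.983471
Stock lattice S(k, i) with i counting down-moves:
  k=0: S(0,0) = 11.1800
  k=1: S(1,0) = 15.0948; S(1,1) = 8.2805
  k=2: S(2,0) = 20.3803; S(2,1) = 11.1800; S(2,2) = 6.1330
  k=3: S(3,0) = 27.5167; S(3,1) = 15.0948; S(3,2) = 8.2805; S(3,3) = 4.5424
Terminal payoffs V(N, i) = max(S_T - K, 0):
  V(3,0) = 16.786694; V(3,1) = 4.364774; V(3,2) = 0.000000; V(3,3) = 0.000000
Backward induction: V(k, i) = exp(-r*dt) * [p * V(k+1, i) + (1-p) * V(k+1, i+1)]; then take max(V_cont, immediate exercise) for American.
  V(2,0) = exp(-r*dt) * [p*16.786694 + (1-p)*4.364774] = 9.827692; exercise = 9.650341; V(2,0) = max -> 9.827692
  V(2,1) = exp(-r*dt) * [p*4.364774 + (1-p)*0.000000] = 1.944892; exercise = 0.450000; V(2,1) = max -> 1.944892
  V(2,2) = exp(-r*dt) * [p*0.000000 + (1-p)*0.000000] = 0.000000; exercise = 0.000000; V(2,2) = max -> 0.000000
  V(1,0) = exp(-r*dt) * [p*9.827692 + (1-p)*1.944892] = 5.425229; exercise = 4.364774; V(1,0) = max -> 5.425229
  V(1,1) = exp(-r*dt) * [p*1.944892 + (1-p)*0.000000] = 0.866621; exercise = 0.000000; V(1,1) = max -> 0.866621
  V(0,0) = exp(-r*dt) * [p*5.425229 + (1-p)*0.866621] = 2.883559; exercise = 0.450000; V(0,0) = max -> 2.883559


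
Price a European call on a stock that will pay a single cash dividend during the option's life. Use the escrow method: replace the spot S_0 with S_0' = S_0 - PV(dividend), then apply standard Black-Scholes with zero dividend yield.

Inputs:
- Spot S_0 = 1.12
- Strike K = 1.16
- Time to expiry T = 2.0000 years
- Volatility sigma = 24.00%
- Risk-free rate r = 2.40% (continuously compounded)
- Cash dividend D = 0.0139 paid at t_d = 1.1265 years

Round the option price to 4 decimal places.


PV(D) = D * exp(-r * t_d) = 0.0139 * 0.97332620 = 0.01352923
S_0' = S_0 - PV(D) = 1.1200 - 0.01352923 = 1.10647077
d1 = (ln(S_0'/K) + (r + sigma^2/2)*T) / (sigma*sqrt(T)) = 0.17193141
d2 = d1 - sigma*sqrt(T) = -0.16747985
exp(-rT) = 0.95313379
N(d1) = 0.56825427; N(d2) = 0.43349625
C = S_0' * N(d1) - K * exp(-rT) * N(d2) = 1.10647077 * 0.56825427 - 1.1600 * 0.95313379 * 0.43349625 = 0.1495

Answer: Price = 0.1495


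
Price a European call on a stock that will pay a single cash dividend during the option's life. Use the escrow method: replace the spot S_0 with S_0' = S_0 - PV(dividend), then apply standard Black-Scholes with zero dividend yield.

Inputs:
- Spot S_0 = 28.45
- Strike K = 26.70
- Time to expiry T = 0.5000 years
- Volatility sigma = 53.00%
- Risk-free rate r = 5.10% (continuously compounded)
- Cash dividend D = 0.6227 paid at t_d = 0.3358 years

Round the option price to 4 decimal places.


Answer: Price = 4.9718

Derivation:
PV(D) = D * exp(-r * t_d) = 0.6227 * 0.98302001 = 0.61212656
S_0' = S_0 - PV(D) = 28.4500 - 0.61212656 = 27.83787344
d1 = (ln(S_0'/K) + (r + sigma^2/2)*T) / (sigma*sqrt(T)) = 0.36678531
d2 = d1 - sigma*sqrt(T) = -0.00798128
exp(-rT) = 0.97482238
N(d1) = 0.64311042; N(d2) = 0.49681596
C = S_0' * N(d1) - K * exp(-rT) * N(d2) = 27.83787344 * 0.64311042 - 26.7000 * 0.97482238 * 0.49681596 = 4.9718


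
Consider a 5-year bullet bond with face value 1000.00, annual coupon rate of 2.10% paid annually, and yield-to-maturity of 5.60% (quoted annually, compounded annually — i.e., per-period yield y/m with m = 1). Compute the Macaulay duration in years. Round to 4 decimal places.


Coupon per period c = face * coupon_rate / m = 21.000000
Periods per year m = 1; per-period yield y/m = 0.056000
Number of cashflows N = 5
Cashflows (t years, CF_t, discount factor 1/(1+y/m)^(m*t), PV):
  t = 1.0000: CF_t = 21.000000, DF = 0.946970, PV = 19.886364
  t = 2.0000: CF_t = 21.000000, DF = 0.896752, PV = 18.831784
  t = 3.0000: CF_t = 21.000000, DF = 0.849197, PV = 17.833129
  t = 4.0000: CF_t = 21.000000, DF = 0.804163, PV = 16.887432
  t = 5.0000: CF_t = 1021.000000, DF = 0.761518, PV = 777.510300
Price P = sum_t PV_t = 850.949008
Macaulay numerator sum_t t * PV_t:
  t * PV_t at t = 1.0000: 19.886364
  t * PV_t at t = 2.0000: 37.663567
  t * PV_t at t = 3.0000: 53.499386
  t * PV_t at t = 4.0000: 67.549729
  t * PV_t at t = 5.0000: 3887.551501
Macaulay duration D = (sum_t t * PV_t) / P = 4066.150547 / 850.949008 = 4.778372

Answer: Macaulay duration = 4.7784 years


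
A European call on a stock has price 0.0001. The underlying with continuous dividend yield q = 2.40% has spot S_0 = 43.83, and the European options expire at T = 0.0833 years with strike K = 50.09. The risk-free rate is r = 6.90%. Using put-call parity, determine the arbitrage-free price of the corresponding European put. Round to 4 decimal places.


Answer: Put price = 6.0606

Derivation:
Put-call parity: C - P = S_0 * exp(-qT) - K * exp(-rT).
S_0 * exp(-qT) = 43.8300 * 0.99800280 = 43.74246260
K * exp(-rT) = 50.0900 * 0.99426879 = 49.80292351
P = C - S*exp(-qT) + K*exp(-rT)
P = 0.0001 - 43.74246260 + 49.80292351 = 6.0606


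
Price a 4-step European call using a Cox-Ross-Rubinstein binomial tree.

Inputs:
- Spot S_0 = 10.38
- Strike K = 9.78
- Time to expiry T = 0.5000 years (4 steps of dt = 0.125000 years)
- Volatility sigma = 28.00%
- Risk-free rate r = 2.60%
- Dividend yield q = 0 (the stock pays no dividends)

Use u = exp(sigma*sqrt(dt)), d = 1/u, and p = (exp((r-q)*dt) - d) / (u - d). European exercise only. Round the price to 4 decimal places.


Answer: Price = V(0,0) = 1.2329

Derivation:
dt = T/N = 0.125000
u = exp(sigma*sqrt(dt)) = 1.104061; d = 1/u = 0.905747
p = (exp((r-q)*dt) - d) / (u - d) = 0.491686
Discount per step: exp(-r*dt) = 0.996755
Stock lattice S(k, i) with i counting down-moves:
  k=0: S(0,0) = 10.3800
  k=1: S(1,0) = 11.4602; S(1,1) = 9.4017
  k=2: S(2,0) = 12.6527; S(2,1) = 10.3800; S(2,2) = 8.5155
  k=3: S(3,0) = 13.9694; S(3,1) = 11.4602; S(3,2) = 9.4017; S(3,3) = 7.7129
  k=4: S(4,0) = 15.4230; S(4,1) = 12.6527; S(4,2) = 10.3800; S(4,3) = 8.5155; S(4,4) = 6.9860
Terminal payoffs V(N, i) = max(S_T - K, 0):
  V(4,0) = 5.643012; V(4,1) = 2.872702; V(4,2) = 0.600000; V(4,3) = 0.000000; V(4,4) = 0.000000
Backward induction: V(k, i) = exp(-r*dt) * [p * V(k+1, i) + (1-p) * V(k+1, i+1)].
  V(3,0) = exp(-r*dt) * [p*5.643012 + (1-p)*2.872702] = 4.221085
  V(3,1) = exp(-r*dt) * [p*2.872702 + (1-p)*0.600000] = 1.711884
  V(3,2) = exp(-r*dt) * [p*0.600000 + (1-p)*0.000000] = 0.294055
  V(3,3) = exp(-r*dt) * [p*0.000000 + (1-p)*0.000000] = 0.000000
  V(2,0) = exp(-r*dt) * [p*4.221085 + (1-p)*1.711884] = 2.936066
  V(2,1) = exp(-r*dt) * [p*1.711884 + (1-p)*0.294055] = 0.987966
  V(2,2) = exp(-r*dt) * [p*0.294055 + (1-p)*0.000000] = 0.144113
  V(1,0) = exp(-r*dt) * [p*2.936066 + (1-p)*0.987966] = 1.939506
  V(1,1) = exp(-r*dt) * [p*0.987966 + (1-p)*0.144113] = 0.557210
  V(0,0) = exp(-r*dt) * [p*1.939506 + (1-p)*0.557210] = 1.232853


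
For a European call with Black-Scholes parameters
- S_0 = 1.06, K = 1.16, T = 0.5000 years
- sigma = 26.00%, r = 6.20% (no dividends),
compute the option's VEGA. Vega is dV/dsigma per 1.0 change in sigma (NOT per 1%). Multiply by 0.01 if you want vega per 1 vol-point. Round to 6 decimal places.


d1 = -0.2298156707; d2 = -0.4136634339
phi(d1) = 0.3885450510; exp(-qT) = 1.0000000000; exp(-rT) = 0.9694755731
Vega = S * exp(-qT) * phi(d1) * sqrt(T) = 1.0600 * 1.0000000000 * 0.3885450510 * 0.7071067812 = 0.291227

Answer: Vega = 0.291227


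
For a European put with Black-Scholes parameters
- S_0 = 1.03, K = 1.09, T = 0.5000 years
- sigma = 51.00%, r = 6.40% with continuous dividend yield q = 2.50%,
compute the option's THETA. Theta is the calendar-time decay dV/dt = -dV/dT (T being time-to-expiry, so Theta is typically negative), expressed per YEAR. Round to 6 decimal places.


Answer: Theta = -0.116522

Derivation:
d1 = 0.0773827325; d2 = -0.2832417259
phi(d1) = 0.3977496161; exp(-qT) = 0.9875778005; exp(-rT) = 0.9685065821
Theta = -S*exp(-qT)*phi(d1)*sigma/(2*sqrt(T)) + r*K*exp(-rT)*N(-d2) - q*S*exp(-qT)*N(-d1)
N(-d1) = 0.4691595385; N(-d2) = 0.6115042276; sqrt(T) = 0.7071067812
Term 1 = -1.0300 * 0.9875778005 * 0.3977496161 * 0.5100 / (2 * 0.7071067812) = -0.1459061141
Term 2 = 0.0640 * 1.0900 * 0.9685065821 * 0.6115042276 = 0.0413150719
Term 3 = -0.0250 * 1.0300 * 0.9875778005 * 0.4691595385 = -0.0119307873
Theta = -0.1459061141 + (0.0413150719) + (-0.0119307873) = -0.116522


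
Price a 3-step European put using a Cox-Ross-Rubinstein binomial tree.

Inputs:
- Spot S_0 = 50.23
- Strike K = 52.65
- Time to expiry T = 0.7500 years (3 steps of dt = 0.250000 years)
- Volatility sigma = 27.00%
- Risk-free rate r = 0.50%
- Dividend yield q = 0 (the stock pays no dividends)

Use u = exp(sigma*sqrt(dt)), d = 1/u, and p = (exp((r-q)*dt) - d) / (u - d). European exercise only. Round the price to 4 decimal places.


dt = T/N = 0.250000
u = exp(sigma*sqrt(dt)) = 1.144537; d = 1/u = 0.873716
p = (exp((r-q)*dt) - d) / (u - d) = 0.470920
Discount per step: exp(-r*dt) = 0.998751
Stock lattice S(k, i) with i counting down-moves:
  k=0: S(0,0) = 50.2300
  k=1: S(1,0) = 57.4901; S(1,1) = 43.8868
  k=2: S(2,0) = 65.7995; S(2,1) = 50.2300; S(2,2) = 38.3446
  k=3: S(3,0) = 75.3100; S(3,1) = 57.4901; S(3,2) = 43.8868; S(3,3) = 33.5022
Terminal payoffs V(N, i) = max(K - S_T, 0):
  V(3,0) = 0.000000; V(3,1) = 0.000000; V(3,2) = 8.763250; V(3,3) = 19.147755
Backward induction: V(k, i) = exp(-r*dt) * [p * V(k+1, i) + (1-p) * V(k+1, i+1)].
  V(2,0) = exp(-r*dt) * [p*0.000000 + (1-p)*0.000000] = 0.000000
  V(2,1) = exp(-r*dt) * [p*0.000000 + (1-p)*8.763250] = 4.630671
  V(2,2) = exp(-r*dt) * [p*8.763250 + (1-p)*19.147755] = 14.239677
  V(1,0) = exp(-r*dt) * [p*0.000000 + (1-p)*4.630671] = 2.446937
  V(1,1) = exp(-r*dt) * [p*4.630671 + (1-p)*14.239677] = 9.702472
  V(0,0) = exp(-r*dt) * [p*2.446937 + (1-p)*9.702472] = 6.277845

Answer: Price = V(0,0) = 6.2778


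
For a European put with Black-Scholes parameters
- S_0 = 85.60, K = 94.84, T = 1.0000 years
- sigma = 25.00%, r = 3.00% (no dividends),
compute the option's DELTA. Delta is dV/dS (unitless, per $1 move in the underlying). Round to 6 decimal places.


d1 = -0.1650239122; d2 = -0.4150239122
phi(d1) = 0.3935469206; exp(-qT) = 1.0000000000; exp(-rT) = 0.9704455335
N(-d1) = 0.5655374196
Delta = -exp(-qT) * N(-d1) = -1.0000000000 * 0.5655374196 = -0.565537

Answer: Delta = -0.565537


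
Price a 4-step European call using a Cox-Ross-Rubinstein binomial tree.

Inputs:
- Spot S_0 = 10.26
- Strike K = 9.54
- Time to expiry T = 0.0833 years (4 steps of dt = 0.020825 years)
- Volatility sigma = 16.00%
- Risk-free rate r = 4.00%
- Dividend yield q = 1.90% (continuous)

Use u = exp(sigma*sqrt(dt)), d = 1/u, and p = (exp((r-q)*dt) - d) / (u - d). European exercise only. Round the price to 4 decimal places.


Answer: Price = V(0,0) = 0.7467

Derivation:
dt = T/N = 0.020825
u = exp(sigma*sqrt(dt)) = 1.023358; d = 1/u = 0.977175
p = (exp((r-q)*dt) - d) / (u - d) = 0.503699
Discount per step: exp(-r*dt) = 0.999167
Stock lattice S(k, i) with i counting down-moves:
  k=0: S(0,0) = 10.2600
  k=1: S(1,0) = 10.4997; S(1,1) = 10.0258
  k=2: S(2,0) = 10.7449; S(2,1) = 10.2600; S(2,2) = 9.7970
  k=3: S(3,0) = 10.9959; S(3,1) = 10.4997; S(3,2) = 10.0258; S(3,3) = 9.5734
  k=4: S(4,0) = 11.2527; S(4,1) = 10.7449; S(4,2) = 10.2600; S(4,3) = 9.7970; S(4,4) = 9.3549
Terminal payoffs V(N, i) = max(S_T - K, 0):
  V(4,0) = 1.712726; V(4,1) = 1.204904; V(4,2) = 0.720000; V(4,3) = 0.256979; V(4,4) = 0.000000
Backward induction: V(k, i) = exp(-r*dt) * [p * V(k+1, i) + (1-p) * V(k+1, i+1)].
  V(3,0) = exp(-r*dt) * [p*1.712726 + (1-p)*1.204904] = 1.459478
  V(3,1) = exp(-r*dt) * [p*1.204904 + (1-p)*0.720000] = 0.963443
  V(3,2) = exp(-r*dt) * [p*0.720000 + (1-p)*0.256979] = 0.489794
  V(3,3) = exp(-r*dt) * [p*0.256979 + (1-p)*0.000000] = 0.129332
  V(2,0) = exp(-r*dt) * [p*1.459478 + (1-p)*0.963443] = 1.212285
  V(2,1) = exp(-r*dt) * [p*0.963443 + (1-p)*0.489794] = 0.727764
  V(2,2) = exp(-r*dt) * [p*0.489794 + (1-p)*0.129332] = 0.310638
  V(1,0) = exp(-r*dt) * [p*1.212285 + (1-p)*0.727764] = 0.971008
  V(1,1) = exp(-r*dt) * [p*0.727764 + (1-p)*0.310638] = 0.520311
  V(0,0) = exp(-r*dt) * [p*0.971008 + (1-p)*0.520311] = 0.746704


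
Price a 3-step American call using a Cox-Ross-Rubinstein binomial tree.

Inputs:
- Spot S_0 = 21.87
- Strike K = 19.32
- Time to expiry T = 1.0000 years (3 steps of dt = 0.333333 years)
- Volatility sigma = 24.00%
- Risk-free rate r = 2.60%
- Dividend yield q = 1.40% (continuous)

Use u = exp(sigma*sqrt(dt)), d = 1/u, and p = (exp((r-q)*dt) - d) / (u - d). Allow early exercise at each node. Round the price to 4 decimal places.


Answer: Price = V(0,0) = 3.5183

Derivation:
dt = T/N = 0.333333
u = exp(sigma*sqrt(dt)) = 1.148623; d = 1/u = 0.870607
p = (exp((r-q)*dt) - d) / (u - d) = 0.479831
Discount per step: exp(-r*dt) = 0.991371
Stock lattice S(k, i) with i counting down-moves:
  k=0: S(0,0) = 21.8700
  k=1: S(1,0) = 25.1204; S(1,1) = 19.0402
  k=2: S(2,0) = 28.8539; S(2,1) = 21.8700; S(2,2) = 16.5765
  k=3: S(3,0) = 33.1422; S(3,1) = 25.1204; S(3,2) = 19.0402; S(3,3) = 14.4316
Terminal payoffs V(N, i) = max(S_T - K, 0):
  V(3,0) = 13.822221; V(3,1) = 5.800391; V(3,2) = 0.000000; V(3,3) = 0.000000
Backward induction: V(k, i) = exp(-r*dt) * [p * V(k+1, i) + (1-p) * V(k+1, i+1)]; then take max(V_cont, immediate exercise) for American.
  V(2,0) = exp(-r*dt) * [p*13.822221 + (1-p)*5.800391] = 9.566244; exercise = 9.533865; V(2,0) = max -> 9.566244
  V(2,1) = exp(-r*dt) * [p*5.800391 + (1-p)*0.000000] = 2.759189; exercise = 2.550000; V(2,1) = max -> 2.759189
  V(2,2) = exp(-r*dt) * [p*0.000000 + (1-p)*0.000000] = 0.000000; exercise = 0.000000; V(2,2) = max -> 0.000000
  V(1,0) = exp(-r*dt) * [p*9.566244 + (1-p)*2.759189] = 5.973429; exercise = 5.800391; V(1,0) = max -> 5.973429
  V(1,1) = exp(-r*dt) * [p*2.759189 + (1-p)*0.000000] = 1.312519; exercise = 0.000000; V(1,1) = max -> 1.312519
  V(0,0) = exp(-r*dt) * [p*5.973429 + (1-p)*1.312519] = 3.518343; exercise = 2.550000; V(0,0) = max -> 3.518343


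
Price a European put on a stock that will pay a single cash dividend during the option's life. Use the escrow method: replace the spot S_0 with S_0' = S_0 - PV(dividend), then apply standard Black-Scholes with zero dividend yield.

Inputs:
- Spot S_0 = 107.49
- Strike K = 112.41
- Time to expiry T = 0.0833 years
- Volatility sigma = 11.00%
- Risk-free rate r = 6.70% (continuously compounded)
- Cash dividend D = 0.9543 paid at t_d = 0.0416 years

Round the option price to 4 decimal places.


PV(D) = D * exp(-r * t_d) = 0.9543 * 0.99721668 = 0.95164388
S_0' = S_0 - PV(D) = 107.4900 - 0.95164388 = 106.53835612
d1 = (ln(S_0'/K) + (r + sigma^2/2)*T) / (sigma*sqrt(T)) = -1.49813830
d2 = d1 - sigma*sqrt(T) = -1.52988621
exp(-rT) = 0.99443445
N(-d1) = 0.93295134; N(-d2) = 0.93697755
P = K * exp(-rT) * N(-d2) - S_0' * N(-d1) = 112.4100 * 0.99443445 * 0.93697755 - 106.53835612 * 0.93295134 = 5.3443

Answer: Price = 5.3443


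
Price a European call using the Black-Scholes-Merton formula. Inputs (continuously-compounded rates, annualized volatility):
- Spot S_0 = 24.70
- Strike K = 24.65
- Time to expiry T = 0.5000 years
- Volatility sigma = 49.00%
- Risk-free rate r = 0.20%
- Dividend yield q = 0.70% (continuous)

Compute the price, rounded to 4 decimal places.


Answer: Price = 3.3803

Derivation:
d1 = (ln(S/K) + (r - q + 0.5*sigma^2) * T) / (sigma * sqrt(T)) = 0.17187412
d2 = d1 - sigma * sqrt(T) = -0.17460821
exp(-rT) = 0.99900050; exp(-qT) = 0.99650612
C = S_0 * exp(-qT) * N(d1) - K * exp(-rT) * N(d2)
N(d1) = 0.56823175; N(d2) = 0.43069375
C = 24.7000 * 0.99650612 * 0.56823175 - 24.6500 * 0.99900050 * 0.43069375 = 3.3803


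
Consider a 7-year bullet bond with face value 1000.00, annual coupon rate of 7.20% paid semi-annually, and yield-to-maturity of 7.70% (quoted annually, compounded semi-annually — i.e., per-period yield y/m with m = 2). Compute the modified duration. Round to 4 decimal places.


Answer: Modified duration = 5.3895

Derivation:
Coupon per period c = face * coupon_rate / m = 36.000000
Periods per year m = 2; per-period yield y/m = 0.038500
Number of cashflows N = 14
Cashflows (t years, CF_t, discount factor 1/(1+y/m)^(m*t), PV):
  t = 0.5000: CF_t = 36.000000, DF = 0.962927, PV = 34.665383
  t = 1.0000: CF_t = 36.000000, DF = 0.927229, PV = 33.380243
  t = 1.5000: CF_t = 36.000000, DF = 0.892854, PV = 32.142748
  t = 2.0000: CF_t = 36.000000, DF = 0.859754, PV = 30.951129
  t = 2.5000: CF_t = 36.000000, DF = 0.827880, PV = 29.803687
  t = 3.0000: CF_t = 36.000000, DF = 0.797188, PV = 28.698784
  t = 3.5000: CF_t = 36.000000, DF = 0.767635, PV = 27.634843
  t = 4.0000: CF_t = 36.000000, DF = 0.739176, PV = 26.610344
  t = 4.5000: CF_t = 36.000000, DF = 0.711773, PV = 25.623827
  t = 5.0000: CF_t = 36.000000, DF = 0.685386, PV = 24.673882
  t = 5.5000: CF_t = 36.000000, DF = 0.659977, PV = 23.759155
  t = 6.0000: CF_t = 36.000000, DF = 0.635509, PV = 22.878339
  t = 6.5000: CF_t = 36.000000, DF = 0.611949, PV = 22.030177
  t = 7.0000: CF_t = 1036.000000, DF = 0.589263, PV = 610.476208
Price P = sum_t PV_t = 973.328750
First compute Macaulay numerator sum_t t * PV_t:
  t * PV_t at t = 0.5000: 17.332691
  t * PV_t at t = 1.0000: 33.380243
  t * PV_t at t = 1.5000: 48.214121
  t * PV_t at t = 2.0000: 61.902258
  t * PV_t at t = 2.5000: 74.509218
  t * PV_t at t = 3.0000: 86.096352
  t * PV_t at t = 3.5000: 96.721949
  t * PV_t at t = 4.0000: 106.441377
  t * PV_t at t = 4.5000: 115.307221
  t * PV_t at t = 5.0000: 123.369412
  t * PV_t at t = 5.5000: 130.675353
  t * PV_t at t = 6.0000: 137.270034
  t * PV_t at t = 6.5000: 143.196151
  t * PV_t at t = 7.0000: 4273.333459
Macaulay duration D = 5447.749841 / 973.328750 = 5.597030
Modified duration = D / (1 + y/m) = 5.597030 / (1 + 0.038500) = 5.389533


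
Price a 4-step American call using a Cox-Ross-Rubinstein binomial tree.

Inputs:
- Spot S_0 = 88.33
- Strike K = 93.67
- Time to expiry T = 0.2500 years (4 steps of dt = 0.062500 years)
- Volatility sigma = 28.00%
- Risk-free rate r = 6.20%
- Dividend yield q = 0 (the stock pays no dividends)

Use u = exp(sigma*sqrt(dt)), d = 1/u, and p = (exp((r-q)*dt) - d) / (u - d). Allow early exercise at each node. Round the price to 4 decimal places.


dt = T/N = 0.062500
u = exp(sigma*sqrt(dt)) = 1.072508; d = 1/u = 0.932394
p = (exp((r-q)*dt) - d) / (u - d) = 0.510217
Discount per step: exp(-r*dt) = 0.996132
Stock lattice S(k, i) with i counting down-moves:
  k=0: S(0,0) = 88.3300
  k=1: S(1,0) = 94.7346; S(1,1) = 82.3583
  k=2: S(2,0) = 101.6037; S(2,1) = 88.3300; S(2,2) = 76.7904
  k=3: S(3,0) = 108.9708; S(3,1) = 94.7346; S(3,2) = 82.3583; S(3,3) = 71.5989
  k=4: S(4,0) = 116.8721; S(4,1) = 101.6037; S(4,2) = 88.3300; S(4,3) = 76.7904; S(4,4) = 66.7584
Terminal payoffs V(N, i) = max(S_T - K, 0):
  V(4,0) = 23.202056; V(4,1) = 7.933685; V(4,2) = 0.000000; V(4,3) = 0.000000; V(4,4) = 0.000000
Backward induction: V(k, i) = exp(-r*dt) * [p * V(k+1, i) + (1-p) * V(k+1, i+1)]; then take max(V_cont, immediate exercise) for American.
  V(3,0) = exp(-r*dt) * [p*23.202056 + (1-p)*7.933685] = 15.663052; exercise = 15.300783; V(3,0) = max -> 15.663052
  V(3,1) = exp(-r*dt) * [p*7.933685 + (1-p)*0.000000] = 4.032244; exercise = 1.064648; V(3,1) = max -> 4.032244
  V(3,2) = exp(-r*dt) * [p*0.000000 + (1-p)*0.000000] = 0.000000; exercise = 0.000000; V(3,2) = max -> 0.000000
  V(3,3) = exp(-r*dt) * [p*0.000000 + (1-p)*0.000000] = 0.000000; exercise = 0.000000; V(3,3) = max -> 0.000000
  V(2,0) = exp(-r*dt) * [p*15.663052 + (1-p)*4.032244] = 9.927932; exercise = 7.933685; V(2,0) = max -> 9.927932
  V(2,1) = exp(-r*dt) * [p*4.032244 + (1-p)*0.000000] = 2.049362; exercise = 0.000000; V(2,1) = max -> 2.049362
  V(2,2) = exp(-r*dt) * [p*0.000000 + (1-p)*0.000000] = 0.000000; exercise = 0.000000; V(2,2) = max -> 0.000000
  V(1,0) = exp(-r*dt) * [p*9.927932 + (1-p)*2.049362] = 6.045668; exercise = 1.064648; V(1,0) = max -> 6.045668
  V(1,1) = exp(-r*dt) * [p*2.049362 + (1-p)*0.000000] = 1.041575; exercise = 0.000000; V(1,1) = max -> 1.041575
  V(0,0) = exp(-r*dt) * [p*6.045668 + (1-p)*1.041575] = 3.580844; exercise = 0.000000; V(0,0) = max -> 3.580844

Answer: Price = V(0,0) = 3.5808


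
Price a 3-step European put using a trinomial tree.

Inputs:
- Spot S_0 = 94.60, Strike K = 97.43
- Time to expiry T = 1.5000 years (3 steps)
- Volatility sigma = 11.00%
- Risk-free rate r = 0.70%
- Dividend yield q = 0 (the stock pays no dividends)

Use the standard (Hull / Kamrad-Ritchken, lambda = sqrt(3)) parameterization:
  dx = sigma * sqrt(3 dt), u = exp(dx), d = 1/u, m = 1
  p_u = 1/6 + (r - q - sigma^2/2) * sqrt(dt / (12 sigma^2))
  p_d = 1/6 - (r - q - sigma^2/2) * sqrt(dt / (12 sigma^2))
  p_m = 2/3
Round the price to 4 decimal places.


Answer: Price = V(0,0) = 6.0584

Derivation:
dt = T/N = 0.500000; dx = sigma*sqrt(3*dt) = 0.134722
u = exp(dx) = 1.144219; d = 1/u = 0.873959
p_u = 0.168430, p_m = 0.666667, p_d = 0.164904
Discount per step: exp(-r*dt) = 0.996506
Stock lattice S(k, j) with j the centered position index:
  k=0: S(0,+0) = 94.6000
  k=1: S(1,-1) = 82.6765; S(1,+0) = 94.6000; S(1,+1) = 108.2431
  k=2: S(2,-2) = 72.2559; S(2,-1) = 82.6765; S(2,+0) = 94.6000; S(2,+1) = 108.2431; S(2,+2) = 123.8537
  k=3: S(3,-3) = 63.1487; S(3,-2) = 72.2559; S(3,-1) = 82.6765; S(3,+0) = 94.6000; S(3,+1) = 108.2431; S(3,+2) = 123.8537; S(3,+3) = 141.7157
Terminal payoffs V(N, j) = max(K - S_T, 0):
  V(3,-3) = 34.281338; V(3,-2) = 25.174127; V(3,-1) = 14.753489; V(3,+0) = 2.830000; V(3,+1) = 0.000000; V(3,+2) = 0.000000; V(3,+3) = 0.000000
Backward induction: V(k, j) = exp(-r*dt) * [p_u * V(k+1, j+1) + p_m * V(k+1, j) + p_d * V(k+1, j-1)]
  V(2,-2) = exp(-r*dt) * [p_u*14.753489 + p_m*25.174127 + p_d*34.281338] = 24.833727
  V(2,-1) = exp(-r*dt) * [p_u*2.830000 + p_m*14.753489 + p_d*25.174127] = 14.413089
  V(2,+0) = exp(-r*dt) * [p_u*0.000000 + p_m*2.830000 + p_d*14.753489] = 4.304481
  V(2,+1) = exp(-r*dt) * [p_u*0.000000 + p_m*0.000000 + p_d*2.830000] = 0.465047
  V(2,+2) = exp(-r*dt) * [p_u*0.000000 + p_m*0.000000 + p_d*0.000000] = 0.000000
  V(1,-1) = exp(-r*dt) * [p_u*4.304481 + p_m*14.413089 + p_d*24.833727] = 14.378490
  V(1,+0) = exp(-r*dt) * [p_u*0.465047 + p_m*4.304481 + p_d*14.413089] = 5.306150
  V(1,+1) = exp(-r*dt) * [p_u*0.000000 + p_m*0.465047 + p_d*4.304481] = 1.016293
  V(0,+0) = exp(-r*dt) * [p_u*1.016293 + p_m*5.306150 + p_d*14.378490] = 6.058433


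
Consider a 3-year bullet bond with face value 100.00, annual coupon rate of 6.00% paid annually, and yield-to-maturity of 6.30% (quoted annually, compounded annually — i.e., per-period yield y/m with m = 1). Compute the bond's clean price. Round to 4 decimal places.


Coupon per period c = face * coupon_rate / m = 6.000000
Periods per year m = 1; per-period yield y/m = 0.063000
Number of cashflows N = 3
Cashflows (t years, CF_t, discount factor 1/(1+y/m)^(m*t), PV):
  t = 1.0000: CF_t = 6.000000, DF = 0.940734, PV = 5.644403
  t = 2.0000: CF_t = 6.000000, DF = 0.884980, PV = 5.309880
  t = 3.0000: CF_t = 106.000000, DF = 0.832531, PV = 88.248244
Price P = sum_t PV_t = 99.202527

Answer: Price = 99.2025


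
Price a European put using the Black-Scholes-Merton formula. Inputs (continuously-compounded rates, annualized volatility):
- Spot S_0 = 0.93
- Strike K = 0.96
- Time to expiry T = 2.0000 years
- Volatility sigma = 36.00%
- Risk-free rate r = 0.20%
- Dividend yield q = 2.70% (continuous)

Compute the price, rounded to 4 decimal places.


d1 = (ln(S/K) + (r - q + 0.5*sigma^2) * T) / (sigma * sqrt(T)) = 0.09398883
d2 = d1 - sigma * sqrt(T) = -0.41512805
exp(-rT) = 0.99600799; exp(-qT) = 0.94743211
P = K * exp(-rT) * N(-d2) - S_0 * exp(-qT) * N(-d1)
N(-d1) = 0.46255901; N(-d2) = 0.66097592
P = 0.9600 * 0.99600799 * 0.66097592 - 0.9300 * 0.94743211 * 0.46255901 = 0.2244

Answer: Price = 0.2244


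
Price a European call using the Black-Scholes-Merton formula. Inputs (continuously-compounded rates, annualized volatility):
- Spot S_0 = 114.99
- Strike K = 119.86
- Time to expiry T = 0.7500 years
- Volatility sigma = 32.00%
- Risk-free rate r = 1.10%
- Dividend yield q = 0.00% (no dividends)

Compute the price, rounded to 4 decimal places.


d1 = (ln(S/K) + (r - q + 0.5*sigma^2) * T) / (sigma * sqrt(T)) = 0.01865842
d2 = d1 - sigma * sqrt(T) = -0.25846971
exp(-rT) = 0.99178394; exp(-qT) = 1.00000000
C = S_0 * exp(-qT) * N(d1) - K * exp(-rT) * N(d2)
N(d1) = 0.50744320; N(d2) = 0.39802221
C = 114.9900 * 1.00000000 * 0.50744320 - 119.8600 * 0.99178394 * 0.39802221 = 11.0359

Answer: Price = 11.0359


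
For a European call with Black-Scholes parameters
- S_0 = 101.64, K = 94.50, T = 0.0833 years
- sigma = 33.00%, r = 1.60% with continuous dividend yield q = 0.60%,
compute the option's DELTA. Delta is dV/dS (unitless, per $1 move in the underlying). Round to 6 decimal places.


Answer: Delta = 0.793813

Derivation:
d1 = 0.8211144270; d2 = 0.7258706870
phi(d1) = 0.2847758258; exp(-qT) = 0.9995003249; exp(-rT) = 0.9986680878
N(d1) = 0.7942094535
Delta = exp(-qT) * N(d1) = 0.9995003249 * 0.7942094535 = 0.793813


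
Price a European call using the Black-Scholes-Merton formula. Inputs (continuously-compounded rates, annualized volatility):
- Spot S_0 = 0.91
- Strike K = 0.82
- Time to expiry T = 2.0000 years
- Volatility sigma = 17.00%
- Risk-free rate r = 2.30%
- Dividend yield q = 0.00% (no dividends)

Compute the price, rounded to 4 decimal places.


d1 = (ln(S/K) + (r - q + 0.5*sigma^2) * T) / (sigma * sqrt(T)) = 0.74470930
d2 = d1 - sigma * sqrt(T) = 0.50429300
exp(-rT) = 0.95504196; exp(-qT) = 1.00000000
C = S_0 * exp(-qT) * N(d1) - K * exp(-rT) * N(d2)
N(d1) = 0.77177626; N(d2) = 0.69297225
C = 0.9100 * 1.00000000 * 0.77177626 - 0.8200 * 0.95504196 * 0.69297225 = 0.1596

Answer: Price = 0.1596


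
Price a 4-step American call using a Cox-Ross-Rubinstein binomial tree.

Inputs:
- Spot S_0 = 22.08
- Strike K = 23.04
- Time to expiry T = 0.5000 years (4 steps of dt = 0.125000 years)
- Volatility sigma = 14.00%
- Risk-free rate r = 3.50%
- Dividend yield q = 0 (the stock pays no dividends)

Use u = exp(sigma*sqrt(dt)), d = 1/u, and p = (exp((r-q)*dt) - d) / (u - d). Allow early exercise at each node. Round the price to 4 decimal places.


Answer: Price = V(0,0) = 0.6751

Derivation:
dt = T/N = 0.125000
u = exp(sigma*sqrt(dt)) = 1.050743; d = 1/u = 0.951708
p = (exp((r-q)*dt) - d) / (u - d) = 0.531901
Discount per step: exp(-r*dt) = 0.995635
Stock lattice S(k, i) with i counting down-moves:
  k=0: S(0,0) = 22.0800
  k=1: S(1,0) = 23.2004; S(1,1) = 21.0137
  k=2: S(2,0) = 24.3777; S(2,1) = 22.0800; S(2,2) = 19.9989
  k=3: S(3,0) = 25.6147; S(3,1) = 23.2004; S(3,2) = 21.0137; S(3,3) = 19.0331
  k=4: S(4,0) = 26.9144; S(4,1) = 24.3777; S(4,2) = 22.0800; S(4,3) = 19.9989; S(4,4) = 18.1139
Terminal payoffs V(N, i) = max(S_T - K, 0):
  V(4,0) = 3.874418; V(4,1) = 1.337661; V(4,2) = 0.000000; V(4,3) = 0.000000; V(4,4) = 0.000000
Backward induction: V(k, i) = exp(-r*dt) * [p * V(k+1, i) + (1-p) * V(k+1, i+1)]; then take max(V_cont, immediate exercise) for American.
  V(3,0) = exp(-r*dt) * [p*3.874418 + (1-p)*1.337661] = 2.675235; exercise = 2.574655; V(3,0) = max -> 2.675235
  V(3,1) = exp(-r*dt) * [p*1.337661 + (1-p)*0.000000] = 0.708397; exercise = 0.160404; V(3,1) = max -> 0.708397
  V(3,2) = exp(-r*dt) * [p*0.000000 + (1-p)*0.000000] = 0.000000; exercise = 0.000000; V(3,2) = max -> 0.000000
  V(3,3) = exp(-r*dt) * [p*0.000000 + (1-p)*0.000000] = 0.000000; exercise = 0.000000; V(3,3) = max -> 0.000000
  V(2,0) = exp(-r*dt) * [p*2.675235 + (1-p)*0.708397] = 1.746901; exercise = 1.337661; V(2,0) = max -> 1.746901
  V(2,1) = exp(-r*dt) * [p*0.708397 + (1-p)*0.000000] = 0.375152; exercise = 0.000000; V(2,1) = max -> 0.375152
  V(2,2) = exp(-r*dt) * [p*0.000000 + (1-p)*0.000000] = 0.000000; exercise = 0.000000; V(2,2) = max -> 0.000000
  V(1,0) = exp(-r*dt) * [p*1.746901 + (1-p)*0.375152] = 1.099964; exercise = 0.160404; V(1,0) = max -> 1.099964
  V(1,1) = exp(-r*dt) * [p*0.375152 + (1-p)*0.000000] = 0.198673; exercise = 0.000000; V(1,1) = max -> 0.198673
  V(0,0) = exp(-r*dt) * [p*1.099964 + (1-p)*0.198673] = 0.675110; exercise = 0.000000; V(0,0) = max -> 0.675110


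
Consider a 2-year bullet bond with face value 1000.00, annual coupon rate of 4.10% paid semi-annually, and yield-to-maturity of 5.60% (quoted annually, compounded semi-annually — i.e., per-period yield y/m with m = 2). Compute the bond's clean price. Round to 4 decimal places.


Coupon per period c = face * coupon_rate / m = 20.500000
Periods per year m = 2; per-period yield y/m = 0.028000
Number of cashflows N = 4
Cashflows (t years, CF_t, discount factor 1/(1+y/m)^(m*t), PV):
  t = 0.5000: CF_t = 20.500000, DF = 0.972763, PV = 19.941634
  t = 1.0000: CF_t = 20.500000, DF = 0.946267, PV = 19.398477
  t = 1.5000: CF_t = 20.500000, DF = 0.920493, PV = 18.870114
  t = 2.0000: CF_t = 1020.500000, DF = 0.895422, PV = 913.777690
Price P = sum_t PV_t = 971.987915

Answer: Price = 971.9879


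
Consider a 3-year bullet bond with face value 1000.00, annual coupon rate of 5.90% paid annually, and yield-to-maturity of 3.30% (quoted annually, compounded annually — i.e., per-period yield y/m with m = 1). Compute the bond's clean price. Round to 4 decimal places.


Coupon per period c = face * coupon_rate / m = 59.000000
Periods per year m = 1; per-period yield y/m = 0.033000
Number of cashflows N = 3
Cashflows (t years, CF_t, discount factor 1/(1+y/m)^(m*t), PV):
  t = 1.0000: CF_t = 59.000000, DF = 0.968054, PV = 57.115198
  t = 2.0000: CF_t = 59.000000, DF = 0.937129, PV = 55.290608
  t = 3.0000: CF_t = 1059.000000, DF = 0.907192, PV = 960.715938
Price P = sum_t PV_t = 1073.121745

Answer: Price = 1073.1217


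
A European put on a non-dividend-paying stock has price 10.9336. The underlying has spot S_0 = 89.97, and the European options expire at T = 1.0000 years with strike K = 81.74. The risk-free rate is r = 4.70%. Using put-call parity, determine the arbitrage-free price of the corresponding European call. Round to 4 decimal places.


Answer: Call price = 22.9165

Derivation:
Put-call parity: C - P = S_0 * exp(-qT) - K * exp(-rT).
S_0 * exp(-qT) = 89.9700 * 1.00000000 = 89.97000000
K * exp(-rT) = 81.7400 * 0.95408740 = 77.98710388
C = P + S*exp(-qT) - K*exp(-rT)
C = 10.9336 + 89.97000000 - 77.98710388 = 22.9165


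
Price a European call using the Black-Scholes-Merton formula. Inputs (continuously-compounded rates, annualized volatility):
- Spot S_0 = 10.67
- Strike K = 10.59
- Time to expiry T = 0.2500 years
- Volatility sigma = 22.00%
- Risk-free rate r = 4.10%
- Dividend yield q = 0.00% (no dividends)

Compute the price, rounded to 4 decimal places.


Answer: Price = 0.5639

Derivation:
d1 = (ln(S/K) + (r - q + 0.5*sigma^2) * T) / (sigma * sqrt(T)) = 0.21659914
d2 = d1 - sigma * sqrt(T) = 0.10659914
exp(-rT) = 0.98980235; exp(-qT) = 1.00000000
C = S_0 * exp(-qT) * N(d1) - K * exp(-rT) * N(d2)
N(d1) = 0.58573962; N(d2) = 0.54244650
C = 10.6700 * 1.00000000 * 0.58573962 - 10.5900 * 0.98980235 * 0.54244650 = 0.5639


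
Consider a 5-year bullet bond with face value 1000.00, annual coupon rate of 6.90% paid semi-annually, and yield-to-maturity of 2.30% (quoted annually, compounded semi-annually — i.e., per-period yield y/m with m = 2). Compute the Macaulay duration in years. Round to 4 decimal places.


Answer: Macaulay duration = 4.3877 years

Derivation:
Coupon per period c = face * coupon_rate / m = 34.500000
Periods per year m = 2; per-period yield y/m = 0.011500
Number of cashflows N = 10
Cashflows (t years, CF_t, discount factor 1/(1+y/m)^(m*t), PV):
  t = 0.5000: CF_t = 34.500000, DF = 0.988631, PV = 34.107761
  t = 1.0000: CF_t = 34.500000, DF = 0.977391, PV = 33.719981
  t = 1.5000: CF_t = 34.500000, DF = 0.966279, PV = 33.336610
  t = 2.0000: CF_t = 34.500000, DF = 0.955293, PV = 32.957598
  t = 2.5000: CF_t = 34.500000, DF = 0.944432, PV = 32.582894
  t = 3.0000: CF_t = 34.500000, DF = 0.933694, PV = 32.212451
  t = 3.5000: CF_t = 34.500000, DF = 0.923079, PV = 31.846220
  t = 4.0000: CF_t = 34.500000, DF = 0.912584, PV = 31.484152
  t = 4.5000: CF_t = 34.500000, DF = 0.902209, PV = 31.126201
  t = 5.0000: CF_t = 1034.500000, DF = 0.891951, PV = 922.723590
Price P = sum_t PV_t = 1216.097457
Macaulay numerator sum_t t * PV_t:
  t * PV_t at t = 0.5000: 17.053880
  t * PV_t at t = 1.0000: 33.719981
  t * PV_t at t = 1.5000: 50.004915
  t * PV_t at t = 2.0000: 65.915195
  t * PV_t at t = 2.5000: 81.457236
  t * PV_t at t = 3.0000: 96.637353
  t * PV_t at t = 3.5000: 111.461769
  t * PV_t at t = 4.0000: 125.936607
  t * PV_t at t = 4.5000: 140.067902
  t * PV_t at t = 5.0000: 4613.617952
Macaulay duration D = (sum_t t * PV_t) / P = 5335.872791 / 1216.097457 = 4.387702


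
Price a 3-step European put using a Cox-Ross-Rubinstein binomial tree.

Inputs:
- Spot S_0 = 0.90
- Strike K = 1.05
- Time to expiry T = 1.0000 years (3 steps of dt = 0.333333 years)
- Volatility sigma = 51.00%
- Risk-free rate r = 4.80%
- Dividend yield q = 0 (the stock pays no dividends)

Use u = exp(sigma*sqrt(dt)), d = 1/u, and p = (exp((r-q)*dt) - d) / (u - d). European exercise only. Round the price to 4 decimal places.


Answer: Price = V(0,0) = 0.2521

Derivation:
dt = T/N = 0.333333
u = exp(sigma*sqrt(dt)) = 1.342386; d = 1/u = 0.744942
p = (exp((r-q)*dt) - d) / (u - d) = 0.453911
Discount per step: exp(-r*dt) = 0.984127
Stock lattice S(k, i) with i counting down-moves:
  k=0: S(0,0) = 0.9000
  k=1: S(1,0) = 1.2081; S(1,1) = 0.6704
  k=2: S(2,0) = 1.6218; S(2,1) = 0.9000; S(2,2) = 0.4994
  k=3: S(3,0) = 2.1771; S(3,1) = 1.2081; S(3,2) = 0.6704; S(3,3) = 0.3721
Terminal payoffs V(N, i) = max(K - S_T, 0):
  V(3,0) = 0.000000; V(3,1) = 0.000000; V(3,2) = 0.379552; V(3,3) = 0.677942
Backward induction: V(k, i) = exp(-r*dt) * [p * V(k+1, i) + (1-p) * V(k+1, i+1)].
  V(2,0) = exp(-r*dt) * [p*0.000000 + (1-p)*0.000000] = 0.000000
  V(2,1) = exp(-r*dt) * [p*0.000000 + (1-p)*0.379552] = 0.203979
  V(2,2) = exp(-r*dt) * [p*0.379552 + (1-p)*0.677942] = 0.533889
  V(1,0) = exp(-r*dt) * [p*0.000000 + (1-p)*0.203979] = 0.109623
  V(1,1) = exp(-r*dt) * [p*0.203979 + (1-p)*0.533889] = 0.378042
  V(0,0) = exp(-r*dt) * [p*0.109623 + (1-p)*0.378042] = 0.252137


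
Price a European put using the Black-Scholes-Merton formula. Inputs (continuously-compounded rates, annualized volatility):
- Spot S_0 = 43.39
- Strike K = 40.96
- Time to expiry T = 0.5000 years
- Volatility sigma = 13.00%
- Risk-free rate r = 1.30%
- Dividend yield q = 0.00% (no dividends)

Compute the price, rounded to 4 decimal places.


d1 = (ln(S/K) + (r - q + 0.5*sigma^2) * T) / (sigma * sqrt(T)) = 0.74363721
d2 = d1 - sigma * sqrt(T) = 0.65171333
exp(-rT) = 0.99352108; exp(-qT) = 1.00000000
P = K * exp(-rT) * N(-d2) - S_0 * exp(-qT) * N(-d1)
N(-d1) = 0.22854799; N(-d2) = 0.25729306
P = 40.9600 * 0.99352108 * 0.25729306 - 43.3900 * 1.00000000 * 0.22854799 = 0.5537

Answer: Price = 0.5537


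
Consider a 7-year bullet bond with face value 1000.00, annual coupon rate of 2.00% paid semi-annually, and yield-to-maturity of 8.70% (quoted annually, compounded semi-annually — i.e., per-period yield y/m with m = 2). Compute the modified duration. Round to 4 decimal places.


Coupon per period c = face * coupon_rate / m = 10.000000
Periods per year m = 2; per-period yield y/m = 0.043500
Number of cashflows N = 14
Cashflows (t years, CF_t, discount factor 1/(1+y/m)^(m*t), PV):
  t = 0.5000: CF_t = 10.000000, DF = 0.958313, PV = 9.583134
  t = 1.0000: CF_t = 10.000000, DF = 0.918365, PV = 9.183645
  t = 1.5000: CF_t = 10.000000, DF = 0.880081, PV = 8.800810
  t = 2.0000: CF_t = 10.000000, DF = 0.843393, PV = 8.433934
  t = 2.5000: CF_t = 10.000000, DF = 0.808235, PV = 8.082351
  t = 3.0000: CF_t = 10.000000, DF = 0.774543, PV = 7.745425
  t = 3.5000: CF_t = 10.000000, DF = 0.742254, PV = 7.422545
  t = 4.0000: CF_t = 10.000000, DF = 0.711312, PV = 7.113124
  t = 4.5000: CF_t = 10.000000, DF = 0.681660, PV = 6.816602
  t = 5.0000: CF_t = 10.000000, DF = 0.653244, PV = 6.532441
  t = 5.5000: CF_t = 10.000000, DF = 0.626013, PV = 6.260125
  t = 6.0000: CF_t = 10.000000, DF = 0.599916, PV = 5.999162
  t = 6.5000: CF_t = 10.000000, DF = 0.574908, PV = 5.749077
  t = 7.0000: CF_t = 1010.000000, DF = 0.550942, PV = 556.451127
Price P = sum_t PV_t = 654.173501
First compute Macaulay numerator sum_t t * PV_t:
  t * PV_t at t = 0.5000: 4.791567
  t * PV_t at t = 1.0000: 9.183645
  t * PV_t at t = 1.5000: 13.201215
  t * PV_t at t = 2.0000: 16.867868
  t * PV_t at t = 2.5000: 20.205879
  t * PV_t at t = 3.0000: 23.236276
  t * PV_t at t = 3.5000: 25.978907
  t * PV_t at t = 4.0000: 28.452496
  t * PV_t at t = 4.5000: 30.674708
  t * PV_t at t = 5.0000: 32.662203
  t * PV_t at t = 5.5000: 34.430688
  t * PV_t at t = 6.0000: 35.994969
  t * PV_t at t = 6.5000: 37.368999
  t * PV_t at t = 7.0000: 3895.157887
Macaulay duration D = 4208.207306 / 654.173501 = 6.432861
Modified duration = D / (1 + y/m) = 6.432861 / (1 + 0.043500) = 6.164697

Answer: Modified duration = 6.1647


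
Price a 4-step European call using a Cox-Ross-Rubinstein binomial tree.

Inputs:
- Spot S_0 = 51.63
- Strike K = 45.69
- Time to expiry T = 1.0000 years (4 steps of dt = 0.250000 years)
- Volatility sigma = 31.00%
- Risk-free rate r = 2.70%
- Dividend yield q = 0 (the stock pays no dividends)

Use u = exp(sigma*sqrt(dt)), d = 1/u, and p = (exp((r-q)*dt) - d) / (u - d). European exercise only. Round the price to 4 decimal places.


Answer: Price = V(0,0) = 10.4342

Derivation:
dt = T/N = 0.250000
u = exp(sigma*sqrt(dt)) = 1.167658; d = 1/u = 0.856415
p = (exp((r-q)*dt) - d) / (u - d) = 0.483088
Discount per step: exp(-r*dt) = 0.993273
Stock lattice S(k, i) with i counting down-moves:
  k=0: S(0,0) = 51.6300
  k=1: S(1,0) = 60.2862; S(1,1) = 44.2167
  k=2: S(2,0) = 70.3936; S(2,1) = 51.6300; S(2,2) = 37.8679
  k=3: S(3,0) = 82.1957; S(3,1) = 60.2862; S(3,2) = 44.2167; S(3,3) = 32.4306
  k=4: S(4,0) = 95.9765; S(4,1) = 70.3936; S(4,2) = 51.6300; S(4,3) = 37.8679; S(4,4) = 27.7741
Terminal payoffs V(N, i) = max(S_T - K, 0):
  V(4,0) = 50.286455; V(4,1) = 24.703639; V(4,2) = 5.940000; V(4,3) = 0.000000; V(4,4) = 0.000000
Backward induction: V(k, i) = exp(-r*dt) * [p * V(k+1, i) + (1-p) * V(k+1, i+1)].
  V(3,0) = exp(-r*dt) * [p*50.286455 + (1-p)*24.703639] = 36.813062
  V(3,1) = exp(-r*dt) * [p*24.703639 + (1-p)*5.940000] = 14.903549
  V(3,2) = exp(-r*dt) * [p*5.940000 + (1-p)*0.000000] = 2.850239
  V(3,3) = exp(-r*dt) * [p*0.000000 + (1-p)*0.000000] = 0.000000
  V(2,0) = exp(-r*dt) * [p*36.813062 + (1-p)*14.903549] = 25.316309
  V(2,1) = exp(-r*dt) * [p*14.903549 + (1-p)*2.850239] = 8.614703
  V(2,2) = exp(-r*dt) * [p*2.850239 + (1-p)*0.000000] = 1.367653
  V(1,0) = exp(-r*dt) * [p*25.316309 + (1-p)*8.614703] = 16.570817
  V(1,1) = exp(-r*dt) * [p*8.614703 + (1-p)*1.367653] = 4.835863
  V(0,0) = exp(-r*dt) * [p*16.570817 + (1-p)*4.835863] = 10.434209


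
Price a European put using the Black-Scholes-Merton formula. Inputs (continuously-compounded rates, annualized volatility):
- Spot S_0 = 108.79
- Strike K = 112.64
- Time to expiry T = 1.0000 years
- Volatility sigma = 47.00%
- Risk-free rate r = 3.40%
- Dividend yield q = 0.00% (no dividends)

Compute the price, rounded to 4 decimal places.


d1 = (ln(S/K) + (r - q + 0.5*sigma^2) * T) / (sigma * sqrt(T)) = 0.23334580
d2 = d1 - sigma * sqrt(T) = -0.23665420
exp(-rT) = 0.96657150; exp(-qT) = 1.00000000
P = K * exp(-rT) * N(-d2) - S_0 * exp(-qT) * N(-d1)
N(-d1) = 0.40774645; N(-d2) = 0.59353747
P = 112.6400 * 0.96657150 * 0.59353747 - 108.7900 * 1.00000000 * 0.40774645 = 20.2624

Answer: Price = 20.2624


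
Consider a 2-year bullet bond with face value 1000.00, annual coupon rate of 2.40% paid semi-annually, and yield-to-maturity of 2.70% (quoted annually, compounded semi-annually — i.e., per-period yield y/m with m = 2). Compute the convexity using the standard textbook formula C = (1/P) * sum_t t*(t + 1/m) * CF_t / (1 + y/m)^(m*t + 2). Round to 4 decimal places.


Answer: Convexity = 4.7529

Derivation:
Coupon per period c = face * coupon_rate / m = 12.000000
Periods per year m = 2; per-period yield y/m = 0.013500
Number of cashflows N = 4
Cashflows (t years, CF_t, discount factor 1/(1+y/m)^(m*t), PV):
  t = 0.5000: CF_t = 12.000000, DF = 0.986680, PV = 11.840158
  t = 1.0000: CF_t = 12.000000, DF = 0.973537, PV = 11.682445
  t = 1.5000: CF_t = 12.000000, DF = 0.960569, PV = 11.526833
  t = 2.0000: CF_t = 1012.000000, DF = 0.947774, PV = 959.147724
Price P = sum_t PV_t = 994.197159
Convexity numerator sum_t t*(t + 1/m) * CF_t / (1+y/m)^(m*t + 2):
  t = 0.5000: term = 5.763416
  t = 1.0000: term = 17.059940
  t = 1.5000: term = 33.665397
  t = 2.0000: term = 4668.829332
Convexity = (1/P) * sum = 4725.318084 / 994.197159 = 4.752898
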